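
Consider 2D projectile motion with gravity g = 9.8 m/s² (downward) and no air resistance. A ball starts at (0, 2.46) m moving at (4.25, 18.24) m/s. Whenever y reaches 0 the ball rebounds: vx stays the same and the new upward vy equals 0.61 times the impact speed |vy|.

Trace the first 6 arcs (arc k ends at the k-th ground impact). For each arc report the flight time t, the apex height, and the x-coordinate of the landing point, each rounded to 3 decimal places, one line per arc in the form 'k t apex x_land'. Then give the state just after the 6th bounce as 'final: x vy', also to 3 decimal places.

1 3.853 19.434 16.374
2 2.430 7.232 26.700
3 1.482 2.691 32.999
4 0.904 1.001 36.842
5 0.551 0.373 39.185
6 0.336 0.139 40.615
final: 40.615 1.006

Arc 1: start y=2.460, vy=18.240 → t=3.853, apex=19.434, x_land=16.374, impact vy=-19.517
  bounce: vy ← 0.61·19.517 = 11.905
Arc 2: start y=0.000, vy=11.905 → t=2.430, apex=7.232, x_land=26.700, impact vy=-11.905
  bounce: vy ← 0.61·11.905 = 7.262
Arc 3: start y=0.000, vy=7.262 → t=1.482, apex=2.691, x_land=32.999, impact vy=-7.262
  bounce: vy ← 0.61·7.262 = 4.430
Arc 4: start y=0.000, vy=4.430 → t=0.904, apex=1.001, x_land=36.842, impact vy=-4.430
  bounce: vy ← 0.61·4.430 = 2.702
Arc 5: start y=0.000, vy=2.702 → t=0.551, apex=0.373, x_land=39.185, impact vy=-2.702
  bounce: vy ← 0.61·2.702 = 1.648
Arc 6: start y=0.000, vy=1.648 → t=0.336, apex=0.139, x_land=40.615, impact vy=-1.648
  bounce: vy ← 0.61·1.648 = 1.006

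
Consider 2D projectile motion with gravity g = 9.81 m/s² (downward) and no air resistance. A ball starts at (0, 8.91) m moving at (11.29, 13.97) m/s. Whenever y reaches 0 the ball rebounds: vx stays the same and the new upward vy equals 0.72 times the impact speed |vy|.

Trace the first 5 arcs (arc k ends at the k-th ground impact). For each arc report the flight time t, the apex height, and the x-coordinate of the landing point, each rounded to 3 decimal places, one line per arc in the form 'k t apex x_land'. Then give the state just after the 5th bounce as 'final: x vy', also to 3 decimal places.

Arc 1: start y=8.910, vy=13.970 → t=3.385, apex=18.857, x_land=38.214, impact vy=-19.235
  bounce: vy ← 0.72·19.235 = 13.849
Arc 2: start y=0.000, vy=13.849 → t=2.823, apex=9.775, x_land=70.091, impact vy=-13.849
  bounce: vy ← 0.72·13.849 = 9.971
Arc 3: start y=0.000, vy=9.971 → t=2.033, apex=5.068, x_land=93.042, impact vy=-9.971
  bounce: vy ← 0.72·9.971 = 7.179
Arc 4: start y=0.000, vy=7.179 → t=1.464, apex=2.627, x_land=109.567, impact vy=-7.179
  bounce: vy ← 0.72·7.179 = 5.169
Arc 5: start y=0.000, vy=5.169 → t=1.054, apex=1.362, x_land=121.465, impact vy=-5.169
  bounce: vy ← 0.72·5.169 = 3.722

1 3.385 18.857 38.214
2 2.823 9.775 70.091
3 2.033 5.068 93.042
4 1.464 2.627 109.567
5 1.054 1.362 121.465
final: 121.465 3.722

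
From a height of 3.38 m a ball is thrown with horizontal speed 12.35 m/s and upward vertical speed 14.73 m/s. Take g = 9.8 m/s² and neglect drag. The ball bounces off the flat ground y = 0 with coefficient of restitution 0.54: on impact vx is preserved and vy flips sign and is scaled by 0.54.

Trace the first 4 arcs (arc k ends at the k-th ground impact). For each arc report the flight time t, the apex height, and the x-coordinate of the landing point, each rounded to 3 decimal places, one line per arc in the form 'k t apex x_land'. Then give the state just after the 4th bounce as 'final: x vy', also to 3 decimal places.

Arc 1: start y=3.380, vy=14.730 → t=3.220, apex=14.450, x_land=39.771, impact vy=-16.829
  bounce: vy ← 0.54·16.829 = 9.088
Arc 2: start y=0.000, vy=9.088 → t=1.855, apex=4.214, x_land=62.676, impact vy=-9.088
  bounce: vy ← 0.54·9.088 = 4.907
Arc 3: start y=0.000, vy=4.907 → t=1.002, apex=1.229, x_land=75.044, impact vy=-4.907
  bounce: vy ← 0.54·4.907 = 2.650
Arc 4: start y=0.000, vy=2.650 → t=0.541, apex=0.358, x_land=81.723, impact vy=-2.650
  bounce: vy ← 0.54·2.650 = 1.431

1 3.220 14.450 39.771
2 1.855 4.214 62.676
3 1.002 1.229 75.044
4 0.541 0.358 81.723
final: 81.723 1.431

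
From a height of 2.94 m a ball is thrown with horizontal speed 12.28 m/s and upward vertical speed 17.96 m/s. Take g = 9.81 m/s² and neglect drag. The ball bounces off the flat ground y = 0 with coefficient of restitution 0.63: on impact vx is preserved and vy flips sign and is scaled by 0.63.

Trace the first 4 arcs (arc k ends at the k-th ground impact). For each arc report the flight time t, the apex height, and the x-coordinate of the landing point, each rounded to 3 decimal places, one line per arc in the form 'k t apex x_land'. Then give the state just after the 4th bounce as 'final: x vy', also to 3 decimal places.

1 3.819 19.380 46.892
2 2.505 7.692 77.648
3 1.578 3.053 97.024
4 0.994 1.212 109.231
final: 109.231 3.072

Arc 1: start y=2.940, vy=17.960 → t=3.819, apex=19.380, x_land=46.892, impact vy=-19.500
  bounce: vy ← 0.63·19.500 = 12.285
Arc 2: start y=0.000, vy=12.285 → t=2.505, apex=7.692, x_land=77.648, impact vy=-12.285
  bounce: vy ← 0.63·12.285 = 7.739
Arc 3: start y=0.000, vy=7.739 → t=1.578, apex=3.053, x_land=97.024, impact vy=-7.739
  bounce: vy ← 0.63·7.739 = 4.876
Arc 4: start y=0.000, vy=4.876 → t=0.994, apex=1.212, x_land=109.231, impact vy=-4.876
  bounce: vy ← 0.63·4.876 = 3.072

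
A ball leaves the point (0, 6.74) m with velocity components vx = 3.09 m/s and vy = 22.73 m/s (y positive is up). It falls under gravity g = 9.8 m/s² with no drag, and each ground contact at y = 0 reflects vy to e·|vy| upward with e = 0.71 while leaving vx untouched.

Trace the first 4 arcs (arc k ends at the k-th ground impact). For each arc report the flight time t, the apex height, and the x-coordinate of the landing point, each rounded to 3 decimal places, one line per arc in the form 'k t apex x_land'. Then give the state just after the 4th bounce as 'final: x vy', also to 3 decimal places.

1 4.918 33.100 15.198
2 3.691 16.686 26.602
3 2.620 8.411 34.699
4 1.860 4.240 40.448
final: 40.448 6.473

Arc 1: start y=6.740, vy=22.730 → t=4.918, apex=33.100, x_land=15.198, impact vy=-25.471
  bounce: vy ← 0.71·25.471 = 18.084
Arc 2: start y=0.000, vy=18.084 → t=3.691, apex=16.686, x_land=26.602, impact vy=-18.084
  bounce: vy ← 0.71·18.084 = 12.840
Arc 3: start y=0.000, vy=12.840 → t=2.620, apex=8.411, x_land=34.699, impact vy=-12.840
  bounce: vy ← 0.71·12.840 = 9.116
Arc 4: start y=0.000, vy=9.116 → t=1.860, apex=4.240, x_land=40.448, impact vy=-9.116
  bounce: vy ← 0.71·9.116 = 6.473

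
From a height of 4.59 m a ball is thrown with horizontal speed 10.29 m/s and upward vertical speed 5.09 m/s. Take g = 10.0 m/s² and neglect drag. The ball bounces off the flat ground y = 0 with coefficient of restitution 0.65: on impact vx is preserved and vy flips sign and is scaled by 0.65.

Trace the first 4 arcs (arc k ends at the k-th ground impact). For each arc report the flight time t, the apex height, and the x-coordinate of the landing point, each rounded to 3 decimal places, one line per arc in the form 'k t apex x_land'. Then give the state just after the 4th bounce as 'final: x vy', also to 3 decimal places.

1 1.594 5.885 16.402
2 1.410 2.487 30.915
3 0.917 1.051 40.348
4 0.596 0.444 46.480
final: 46.480 1.937

Arc 1: start y=4.590, vy=5.090 → t=1.594, apex=5.885, x_land=16.402, impact vy=-10.849
  bounce: vy ← 0.65·10.849 = 7.052
Arc 2: start y=0.000, vy=7.052 → t=1.410, apex=2.487, x_land=30.915, impact vy=-7.052
  bounce: vy ← 0.65·7.052 = 4.584
Arc 3: start y=0.000, vy=4.584 → t=0.917, apex=1.051, x_land=40.348, impact vy=-4.584
  bounce: vy ← 0.65·4.584 = 2.979
Arc 4: start y=0.000, vy=2.979 → t=0.596, apex=0.444, x_land=46.480, impact vy=-2.979
  bounce: vy ← 0.65·2.979 = 1.937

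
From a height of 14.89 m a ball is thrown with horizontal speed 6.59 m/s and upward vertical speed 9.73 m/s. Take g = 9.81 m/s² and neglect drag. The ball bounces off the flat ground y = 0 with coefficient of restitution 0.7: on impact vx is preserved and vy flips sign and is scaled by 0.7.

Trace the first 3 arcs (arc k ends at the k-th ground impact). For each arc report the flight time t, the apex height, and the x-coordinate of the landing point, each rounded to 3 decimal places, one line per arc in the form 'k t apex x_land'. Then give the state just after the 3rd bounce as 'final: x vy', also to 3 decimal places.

Arc 1: start y=14.890, vy=9.730 → t=2.997, apex=19.715, x_land=19.748, impact vy=-19.668
  bounce: vy ← 0.7·19.668 = 13.767
Arc 2: start y=0.000, vy=13.767 → t=2.807, apex=9.661, x_land=38.245, impact vy=-13.767
  bounce: vy ← 0.7·13.767 = 9.637
Arc 3: start y=0.000, vy=9.637 → t=1.965, apex=4.734, x_land=51.193, impact vy=-9.637
  bounce: vy ← 0.7·9.637 = 6.746

1 2.997 19.715 19.748
2 2.807 9.661 38.245
3 1.965 4.734 51.193
final: 51.193 6.746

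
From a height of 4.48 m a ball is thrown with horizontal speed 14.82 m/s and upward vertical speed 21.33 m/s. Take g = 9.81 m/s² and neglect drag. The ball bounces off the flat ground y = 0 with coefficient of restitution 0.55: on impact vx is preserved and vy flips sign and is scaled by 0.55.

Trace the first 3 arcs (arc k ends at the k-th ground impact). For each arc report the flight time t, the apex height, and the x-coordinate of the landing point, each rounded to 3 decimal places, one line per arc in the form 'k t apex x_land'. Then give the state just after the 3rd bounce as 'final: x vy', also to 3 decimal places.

1 4.549 27.669 67.422
2 2.613 8.370 106.140
3 1.437 2.532 127.436
final: 127.436 3.876

Arc 1: start y=4.480, vy=21.330 → t=4.549, apex=27.669, x_land=67.422, impact vy=-23.299
  bounce: vy ← 0.55·23.299 = 12.815
Arc 2: start y=0.000, vy=12.815 → t=2.613, apex=8.370, x_land=106.140, impact vy=-12.815
  bounce: vy ← 0.55·12.815 = 7.048
Arc 3: start y=0.000, vy=7.048 → t=1.437, apex=2.532, x_land=127.436, impact vy=-7.048
  bounce: vy ← 0.55·7.048 = 3.876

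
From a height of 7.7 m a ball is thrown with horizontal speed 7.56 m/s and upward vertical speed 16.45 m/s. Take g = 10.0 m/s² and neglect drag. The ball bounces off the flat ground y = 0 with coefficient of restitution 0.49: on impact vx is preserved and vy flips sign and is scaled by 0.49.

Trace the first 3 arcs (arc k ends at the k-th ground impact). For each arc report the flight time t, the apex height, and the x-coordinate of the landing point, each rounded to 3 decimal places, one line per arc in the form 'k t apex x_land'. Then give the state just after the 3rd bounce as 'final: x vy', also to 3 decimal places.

Arc 1: start y=7.700, vy=16.450 → t=3.706, apex=21.230, x_land=28.014, impact vy=-20.606
  bounce: vy ← 0.49·20.606 = 10.097
Arc 2: start y=0.000, vy=10.097 → t=2.019, apex=5.097, x_land=43.281, impact vy=-10.097
  bounce: vy ← 0.49·10.097 = 4.947
Arc 3: start y=0.000, vy=4.947 → t=0.989, apex=1.224, x_land=50.761, impact vy=-4.947
  bounce: vy ← 0.49·4.947 = 2.424

1 3.706 21.230 28.014
2 2.019 5.097 43.281
3 0.989 1.224 50.761
final: 50.761 2.424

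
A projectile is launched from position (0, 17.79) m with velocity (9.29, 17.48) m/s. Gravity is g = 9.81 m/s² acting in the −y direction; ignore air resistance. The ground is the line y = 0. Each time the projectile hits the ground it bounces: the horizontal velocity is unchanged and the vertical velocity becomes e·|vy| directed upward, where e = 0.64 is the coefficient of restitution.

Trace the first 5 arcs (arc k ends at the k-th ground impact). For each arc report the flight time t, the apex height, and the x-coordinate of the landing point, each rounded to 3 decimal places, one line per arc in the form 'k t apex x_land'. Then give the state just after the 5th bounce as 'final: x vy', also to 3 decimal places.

Arc 1: start y=17.790, vy=17.480 → t=4.390, apex=33.363, x_land=40.782, impact vy=-25.585
  bounce: vy ← 0.64·25.585 = 16.374
Arc 2: start y=0.000, vy=16.374 → t=3.338, apex=13.666, x_land=71.795, impact vy=-16.374
  bounce: vy ← 0.64·16.374 = 10.480
Arc 3: start y=0.000, vy=10.480 → t=2.137, apex=5.597, x_land=91.643, impact vy=-10.480
  bounce: vy ← 0.64·10.480 = 6.707
Arc 4: start y=0.000, vy=6.707 → t=1.367, apex=2.293, x_land=104.346, impact vy=-6.707
  bounce: vy ← 0.64·6.707 = 4.292
Arc 5: start y=0.000, vy=4.292 → t=0.875, apex=0.939, x_land=112.476, impact vy=-4.292
  bounce: vy ← 0.64·4.292 = 2.747

1 4.390 33.363 40.782
2 3.338 13.666 71.795
3 2.137 5.597 91.643
4 1.367 2.293 104.346
5 0.875 0.939 112.476
final: 112.476 2.747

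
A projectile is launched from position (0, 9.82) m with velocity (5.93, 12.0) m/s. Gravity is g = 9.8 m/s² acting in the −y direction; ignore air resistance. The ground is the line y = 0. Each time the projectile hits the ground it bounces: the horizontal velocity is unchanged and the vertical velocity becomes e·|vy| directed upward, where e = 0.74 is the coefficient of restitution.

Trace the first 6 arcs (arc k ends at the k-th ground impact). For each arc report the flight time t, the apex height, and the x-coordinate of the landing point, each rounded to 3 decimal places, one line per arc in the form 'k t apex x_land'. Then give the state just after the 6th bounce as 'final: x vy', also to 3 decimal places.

Arc 1: start y=9.820, vy=12.000 → t=3.096, apex=17.167, x_land=18.361, impact vy=-18.343
  bounce: vy ← 0.74·18.343 = 13.574
Arc 2: start y=0.000, vy=13.574 → t=2.770, apex=9.401, x_land=34.788, impact vy=-13.574
  bounce: vy ← 0.74·13.574 = 10.045
Arc 3: start y=0.000, vy=10.045 → t=2.050, apex=5.148, x_land=46.944, impact vy=-10.045
  bounce: vy ← 0.74·10.045 = 7.433
Arc 4: start y=0.000, vy=7.433 → t=1.517, apex=2.819, x_land=55.940, impact vy=-7.433
  bounce: vy ← 0.74·7.433 = 5.500
Arc 5: start y=0.000, vy=5.500 → t=1.123, apex=1.544, x_land=62.596, impact vy=-5.500
  bounce: vy ← 0.74·5.500 = 4.070
Arc 6: start y=0.000, vy=4.070 → t=0.831, apex=0.845, x_land=67.522, impact vy=-4.070
  bounce: vy ← 0.74·4.070 = 3.012

1 3.096 17.167 18.361
2 2.770 9.401 34.788
3 2.050 5.148 46.944
4 1.517 2.819 55.940
5 1.123 1.544 62.596
6 0.831 0.845 67.522
final: 67.522 3.012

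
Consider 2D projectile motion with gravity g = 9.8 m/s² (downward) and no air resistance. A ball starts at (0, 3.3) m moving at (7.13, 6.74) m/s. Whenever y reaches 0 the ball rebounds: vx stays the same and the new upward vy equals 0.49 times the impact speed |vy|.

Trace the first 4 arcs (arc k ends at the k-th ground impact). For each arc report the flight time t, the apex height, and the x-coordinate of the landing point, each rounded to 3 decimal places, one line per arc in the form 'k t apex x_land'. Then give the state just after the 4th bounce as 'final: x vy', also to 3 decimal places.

Arc 1: start y=3.300, vy=6.740 → t=1.758, apex=5.618, x_land=12.538, impact vy=-10.493
  bounce: vy ← 0.49·10.493 = 5.142
Arc 2: start y=0.000, vy=5.142 → t=1.049, apex=1.349, x_land=20.020, impact vy=-5.142
  bounce: vy ← 0.49·5.142 = 2.519
Arc 3: start y=0.000, vy=2.519 → t=0.514, apex=0.324, x_land=23.686, impact vy=-2.519
  bounce: vy ← 0.49·2.519 = 1.235
Arc 4: start y=0.000, vy=1.235 → t=0.252, apex=0.078, x_land=25.482, impact vy=-1.235
  bounce: vy ← 0.49·1.235 = 0.605

1 1.758 5.618 12.538
2 1.049 1.349 20.020
3 0.514 0.324 23.686
4 0.252 0.078 25.482
final: 25.482 0.605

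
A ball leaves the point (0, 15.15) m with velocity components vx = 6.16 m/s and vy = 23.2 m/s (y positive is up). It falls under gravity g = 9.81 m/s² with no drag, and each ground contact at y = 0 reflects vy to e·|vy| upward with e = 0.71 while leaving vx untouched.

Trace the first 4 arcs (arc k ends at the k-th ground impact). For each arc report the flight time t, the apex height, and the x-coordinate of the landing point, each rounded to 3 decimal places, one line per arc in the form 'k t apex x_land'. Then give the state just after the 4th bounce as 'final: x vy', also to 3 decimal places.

Arc 1: start y=15.150, vy=23.200 → t=5.311, apex=42.583, x_land=32.718, impact vy=-28.905
  bounce: vy ← 0.71·28.905 = 20.522
Arc 2: start y=0.000, vy=20.522 → t=4.184, apex=21.466, x_land=58.491, impact vy=-20.522
  bounce: vy ← 0.71·20.522 = 14.571
Arc 3: start y=0.000, vy=14.571 → t=2.971, apex=10.821, x_land=76.790, impact vy=-14.571
  bounce: vy ← 0.71·14.571 = 10.345
Arc 4: start y=0.000, vy=10.345 → t=2.109, apex=5.455, x_land=89.783, impact vy=-10.345
  bounce: vy ← 0.71·10.345 = 7.345

1 5.311 42.583 32.718
2 4.184 21.466 58.491
3 2.971 10.821 76.790
4 2.109 5.455 89.783
final: 89.783 7.345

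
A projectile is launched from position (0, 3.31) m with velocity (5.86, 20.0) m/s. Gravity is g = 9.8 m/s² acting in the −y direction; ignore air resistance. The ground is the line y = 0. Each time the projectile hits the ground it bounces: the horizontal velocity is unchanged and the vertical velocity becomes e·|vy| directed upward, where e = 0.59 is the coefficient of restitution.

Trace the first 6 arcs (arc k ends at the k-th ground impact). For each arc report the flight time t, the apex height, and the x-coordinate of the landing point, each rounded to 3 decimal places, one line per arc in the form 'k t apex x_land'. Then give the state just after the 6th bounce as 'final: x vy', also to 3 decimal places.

Arc 1: start y=3.310, vy=20.000 → t=4.241, apex=23.718, x_land=24.852, impact vy=-21.561
  bounce: vy ← 0.59·21.561 = 12.721
Arc 2: start y=0.000, vy=12.721 → t=2.596, apex=8.256, x_land=40.065, impact vy=-12.721
  bounce: vy ← 0.59·12.721 = 7.505
Arc 3: start y=0.000, vy=7.505 → t=1.532, apex=2.874, x_land=49.041, impact vy=-7.505
  bounce: vy ← 0.59·7.505 = 4.428
Arc 4: start y=0.000, vy=4.428 → t=0.904, apex=1.000, x_land=54.337, impact vy=-4.428
  bounce: vy ← 0.59·4.428 = 2.613
Arc 5: start y=0.000, vy=2.613 → t=0.533, apex=0.348, x_land=57.461, impact vy=-2.613
  bounce: vy ← 0.59·2.613 = 1.541
Arc 6: start y=0.000, vy=1.541 → t=0.315, apex=0.121, x_land=59.305, impact vy=-1.541
  bounce: vy ← 0.59·1.541 = 0.909

1 4.241 23.718 24.852
2 2.596 8.256 40.065
3 1.532 2.874 49.041
4 0.904 1.000 54.337
5 0.533 0.348 57.461
6 0.315 0.121 59.305
final: 59.305 0.909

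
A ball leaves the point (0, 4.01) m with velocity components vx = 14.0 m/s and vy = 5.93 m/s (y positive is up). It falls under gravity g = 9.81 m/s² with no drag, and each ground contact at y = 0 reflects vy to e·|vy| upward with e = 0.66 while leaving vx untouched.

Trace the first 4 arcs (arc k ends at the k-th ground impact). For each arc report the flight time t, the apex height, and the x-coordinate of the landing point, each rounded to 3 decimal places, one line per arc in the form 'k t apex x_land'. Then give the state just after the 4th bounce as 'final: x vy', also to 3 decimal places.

1 1.692 5.802 23.690
2 1.436 2.527 43.789
3 0.948 1.101 57.055
4 0.625 0.480 65.810
final: 65.810 2.025

Arc 1: start y=4.010, vy=5.930 → t=1.692, apex=5.802, x_land=23.690, impact vy=-10.670
  bounce: vy ← 0.66·10.670 = 7.042
Arc 2: start y=0.000, vy=7.042 → t=1.436, apex=2.527, x_land=43.789, impact vy=-7.042
  bounce: vy ← 0.66·7.042 = 4.648
Arc 3: start y=0.000, vy=4.648 → t=0.948, apex=1.101, x_land=57.055, impact vy=-4.648
  bounce: vy ← 0.66·4.648 = 3.067
Arc 4: start y=0.000, vy=3.067 → t=0.625, apex=0.480, x_land=65.810, impact vy=-3.067
  bounce: vy ← 0.66·3.067 = 2.025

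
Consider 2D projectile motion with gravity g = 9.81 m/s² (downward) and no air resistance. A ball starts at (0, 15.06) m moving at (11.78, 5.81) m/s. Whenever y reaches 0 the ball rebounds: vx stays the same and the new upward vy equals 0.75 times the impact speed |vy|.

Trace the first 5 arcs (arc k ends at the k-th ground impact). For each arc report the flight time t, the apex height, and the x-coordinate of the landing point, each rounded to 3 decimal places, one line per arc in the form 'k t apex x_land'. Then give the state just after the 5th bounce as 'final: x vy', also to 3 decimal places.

1 2.442 16.780 28.765
2 2.774 9.439 61.448
3 2.081 5.309 85.960
4 1.561 2.987 104.344
5 1.170 1.680 118.132
final: 118.132 4.306

Arc 1: start y=15.060, vy=5.810 → t=2.442, apex=16.780, x_land=28.765, impact vy=-18.145
  bounce: vy ← 0.75·18.145 = 13.609
Arc 2: start y=0.000, vy=13.609 → t=2.774, apex=9.439, x_land=61.448, impact vy=-13.609
  bounce: vy ← 0.75·13.609 = 10.206
Arc 3: start y=0.000, vy=10.206 → t=2.081, apex=5.309, x_land=85.960, impact vy=-10.206
  bounce: vy ← 0.75·10.206 = 7.655
Arc 4: start y=0.000, vy=7.655 → t=1.561, apex=2.987, x_land=104.344, impact vy=-7.655
  bounce: vy ← 0.75·7.655 = 5.741
Arc 5: start y=0.000, vy=5.741 → t=1.170, apex=1.680, x_land=118.132, impact vy=-5.741
  bounce: vy ← 0.75·5.741 = 4.306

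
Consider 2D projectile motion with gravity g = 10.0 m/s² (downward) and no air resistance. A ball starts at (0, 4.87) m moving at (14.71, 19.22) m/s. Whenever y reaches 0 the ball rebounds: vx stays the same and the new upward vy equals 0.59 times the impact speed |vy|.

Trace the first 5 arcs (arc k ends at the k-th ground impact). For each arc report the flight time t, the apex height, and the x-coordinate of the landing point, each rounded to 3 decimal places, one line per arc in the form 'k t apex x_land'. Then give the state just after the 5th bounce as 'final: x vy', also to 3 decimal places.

1 4.083 23.340 60.055
2 2.549 8.125 97.558
3 1.504 2.828 119.684
4 0.887 0.985 132.739
5 0.524 0.343 140.441
final: 140.441 1.545

Arc 1: start y=4.870, vy=19.220 → t=4.083, apex=23.340, x_land=60.055, impact vy=-21.606
  bounce: vy ← 0.59·21.606 = 12.747
Arc 2: start y=0.000, vy=12.747 → t=2.549, apex=8.125, x_land=97.558, impact vy=-12.747
  bounce: vy ← 0.59·12.747 = 7.521
Arc 3: start y=0.000, vy=7.521 → t=1.504, apex=2.828, x_land=119.684, impact vy=-7.521
  bounce: vy ← 0.59·7.521 = 4.437
Arc 4: start y=0.000, vy=4.437 → t=0.887, apex=0.985, x_land=132.739, impact vy=-4.437
  bounce: vy ← 0.59·4.437 = 2.618
Arc 5: start y=0.000, vy=2.618 → t=0.524, apex=0.343, x_land=140.441, impact vy=-2.618
  bounce: vy ← 0.59·2.618 = 1.545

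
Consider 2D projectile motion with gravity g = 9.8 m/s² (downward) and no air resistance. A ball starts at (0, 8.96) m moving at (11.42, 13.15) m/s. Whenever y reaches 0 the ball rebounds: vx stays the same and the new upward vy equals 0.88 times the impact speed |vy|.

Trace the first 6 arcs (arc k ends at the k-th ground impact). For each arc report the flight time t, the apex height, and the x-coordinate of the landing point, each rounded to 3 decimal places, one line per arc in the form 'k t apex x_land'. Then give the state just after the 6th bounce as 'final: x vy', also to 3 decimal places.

1 3.247 17.783 37.079
2 3.353 13.771 75.368
3 2.950 10.664 109.063
4 2.596 8.258 138.714
5 2.285 6.395 164.807
6 2.011 4.952 187.769
final: 187.769 8.670

Arc 1: start y=8.960, vy=13.150 → t=3.247, apex=17.783, x_land=37.079, impact vy=-18.669
  bounce: vy ← 0.88·18.669 = 16.429
Arc 2: start y=0.000, vy=16.429 → t=3.353, apex=13.771, x_land=75.368, impact vy=-16.429
  bounce: vy ← 0.88·16.429 = 14.457
Arc 3: start y=0.000, vy=14.457 → t=2.950, apex=10.664, x_land=109.063, impact vy=-14.457
  bounce: vy ← 0.88·14.457 = 12.723
Arc 4: start y=0.000, vy=12.723 → t=2.596, apex=8.258, x_land=138.714, impact vy=-12.723
  bounce: vy ← 0.88·12.723 = 11.196
Arc 5: start y=0.000, vy=11.196 → t=2.285, apex=6.395, x_land=164.807, impact vy=-11.196
  bounce: vy ← 0.88·11.196 = 9.852
Arc 6: start y=0.000, vy=9.852 → t=2.011, apex=4.952, x_land=187.769, impact vy=-9.852
  bounce: vy ← 0.88·9.852 = 8.670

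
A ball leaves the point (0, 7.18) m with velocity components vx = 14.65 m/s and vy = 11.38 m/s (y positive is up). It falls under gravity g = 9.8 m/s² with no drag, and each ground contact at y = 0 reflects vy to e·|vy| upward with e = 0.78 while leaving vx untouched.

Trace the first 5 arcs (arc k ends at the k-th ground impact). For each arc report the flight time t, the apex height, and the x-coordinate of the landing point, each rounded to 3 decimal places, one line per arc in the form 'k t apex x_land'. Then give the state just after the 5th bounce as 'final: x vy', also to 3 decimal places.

Arc 1: start y=7.180, vy=11.380 → t=2.839, apex=13.787, x_land=41.586, impact vy=-16.439
  bounce: vy ← 0.78·16.439 = 12.822
Arc 2: start y=0.000, vy=12.822 → t=2.617, apex=8.388, x_land=79.922, impact vy=-12.822
  bounce: vy ← 0.78·12.822 = 10.001
Arc 3: start y=0.000, vy=10.001 → t=2.041, apex=5.103, x_land=109.824, impact vy=-10.001
  bounce: vy ← 0.78·10.001 = 7.801
Arc 4: start y=0.000, vy=7.801 → t=1.592, apex=3.105, x_land=133.147, impact vy=-7.801
  bounce: vy ← 0.78·7.801 = 6.085
Arc 5: start y=0.000, vy=6.085 → t=1.242, apex=1.889, x_land=151.340, impact vy=-6.085
  bounce: vy ← 0.78·6.085 = 4.746

1 2.839 13.787 41.586
2 2.617 8.388 79.922
3 2.041 5.103 109.824
4 1.592 3.105 133.147
5 1.242 1.889 151.340
final: 151.340 4.746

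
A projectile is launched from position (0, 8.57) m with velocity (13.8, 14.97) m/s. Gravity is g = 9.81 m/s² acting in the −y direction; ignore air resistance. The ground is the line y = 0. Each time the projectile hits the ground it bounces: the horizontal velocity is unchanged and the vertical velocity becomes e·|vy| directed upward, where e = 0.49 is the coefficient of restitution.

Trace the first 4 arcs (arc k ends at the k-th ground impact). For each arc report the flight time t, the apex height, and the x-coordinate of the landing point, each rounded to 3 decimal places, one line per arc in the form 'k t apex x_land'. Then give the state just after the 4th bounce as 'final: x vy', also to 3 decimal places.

1 3.545 19.992 48.919
2 1.978 4.800 76.222
3 0.969 1.153 89.601
4 0.475 0.277 96.157
final: 96.157 1.142

Arc 1: start y=8.570, vy=14.970 → t=3.545, apex=19.992, x_land=48.919, impact vy=-19.805
  bounce: vy ← 0.49·19.805 = 9.705
Arc 2: start y=0.000, vy=9.705 → t=1.978, apex=4.800, x_land=76.222, impact vy=-9.705
  bounce: vy ← 0.49·9.705 = 4.755
Arc 3: start y=0.000, vy=4.755 → t=0.969, apex=1.153, x_land=89.601, impact vy=-4.755
  bounce: vy ← 0.49·4.755 = 2.330
Arc 4: start y=0.000, vy=2.330 → t=0.475, apex=0.277, x_land=96.157, impact vy=-2.330
  bounce: vy ← 0.49·2.330 = 1.142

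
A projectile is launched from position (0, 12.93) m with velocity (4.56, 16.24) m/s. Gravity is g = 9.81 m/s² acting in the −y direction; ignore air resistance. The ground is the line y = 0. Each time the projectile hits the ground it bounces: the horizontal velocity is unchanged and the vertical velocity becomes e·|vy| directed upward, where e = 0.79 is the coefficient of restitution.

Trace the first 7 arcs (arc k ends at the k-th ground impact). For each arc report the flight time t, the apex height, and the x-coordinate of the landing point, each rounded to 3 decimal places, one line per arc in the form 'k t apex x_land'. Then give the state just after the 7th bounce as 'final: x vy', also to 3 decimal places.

1 3.974 26.372 18.122
2 3.664 16.459 34.829
3 2.894 10.272 48.026
4 2.286 6.411 58.453
5 1.806 4.001 66.689
6 1.427 2.497 73.197
7 1.127 1.558 78.337
final: 78.337 4.368

Arc 1: start y=12.930, vy=16.240 → t=3.974, apex=26.372, x_land=18.122, impact vy=-22.747
  bounce: vy ← 0.79·22.747 = 17.970
Arc 2: start y=0.000, vy=17.970 → t=3.664, apex=16.459, x_land=34.829, impact vy=-17.970
  bounce: vy ← 0.79·17.970 = 14.196
Arc 3: start y=0.000, vy=14.196 → t=2.894, apex=10.272, x_land=48.026, impact vy=-14.196
  bounce: vy ← 0.79·14.196 = 11.215
Arc 4: start y=0.000, vy=11.215 → t=2.286, apex=6.411, x_land=58.453, impact vy=-11.215
  bounce: vy ← 0.79·11.215 = 8.860
Arc 5: start y=0.000, vy=8.860 → t=1.806, apex=4.001, x_land=66.689, impact vy=-8.860
  bounce: vy ← 0.79·8.860 = 6.999
Arc 6: start y=0.000, vy=6.999 → t=1.427, apex=2.497, x_land=73.197, impact vy=-6.999
  bounce: vy ← 0.79·6.999 = 5.530
Arc 7: start y=0.000, vy=5.530 → t=1.127, apex=1.558, x_land=78.337, impact vy=-5.530
  bounce: vy ← 0.79·5.530 = 4.368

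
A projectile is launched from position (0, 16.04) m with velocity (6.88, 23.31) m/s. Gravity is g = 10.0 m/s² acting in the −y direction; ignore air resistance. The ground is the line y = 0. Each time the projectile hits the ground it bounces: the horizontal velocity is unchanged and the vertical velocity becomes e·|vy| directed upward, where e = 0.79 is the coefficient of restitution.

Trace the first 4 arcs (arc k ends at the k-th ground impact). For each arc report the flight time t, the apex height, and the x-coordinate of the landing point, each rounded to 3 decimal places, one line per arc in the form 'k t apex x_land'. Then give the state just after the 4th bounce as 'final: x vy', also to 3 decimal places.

1 5.271 43.208 36.262
2 4.645 26.966 68.217
3 3.669 16.829 93.462
4 2.899 10.503 113.405
final: 113.405 11.450

Arc 1: start y=16.040, vy=23.310 → t=5.271, apex=43.208, x_land=36.262, impact vy=-29.397
  bounce: vy ← 0.79·29.397 = 23.223
Arc 2: start y=0.000, vy=23.223 → t=4.645, apex=26.966, x_land=68.217, impact vy=-23.223
  bounce: vy ← 0.79·23.223 = 18.346
Arc 3: start y=0.000, vy=18.346 → t=3.669, apex=16.829, x_land=93.462, impact vy=-18.346
  bounce: vy ← 0.79·18.346 = 14.494
Arc 4: start y=0.000, vy=14.494 → t=2.899, apex=10.503, x_land=113.405, impact vy=-14.494
  bounce: vy ← 0.79·14.494 = 11.450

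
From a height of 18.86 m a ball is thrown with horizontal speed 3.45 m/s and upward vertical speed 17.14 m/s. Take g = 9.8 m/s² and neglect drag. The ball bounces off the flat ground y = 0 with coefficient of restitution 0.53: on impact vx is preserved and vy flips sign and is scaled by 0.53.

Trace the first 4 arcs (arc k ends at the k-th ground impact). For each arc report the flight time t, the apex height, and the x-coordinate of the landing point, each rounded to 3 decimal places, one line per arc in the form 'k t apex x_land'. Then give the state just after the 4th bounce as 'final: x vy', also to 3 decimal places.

1 4.377 33.849 15.102
2 2.786 9.508 24.713
3 1.477 2.671 29.807
4 0.783 0.750 32.507
final: 32.507 2.032

Arc 1: start y=18.860, vy=17.140 → t=4.377, apex=33.849, x_land=15.102, impact vy=-25.757
  bounce: vy ← 0.53·25.757 = 13.651
Arc 2: start y=0.000, vy=13.651 → t=2.786, apex=9.508, x_land=24.713, impact vy=-13.651
  bounce: vy ← 0.53·13.651 = 7.235
Arc 3: start y=0.000, vy=7.235 → t=1.477, apex=2.671, x_land=29.807, impact vy=-7.235
  bounce: vy ← 0.53·7.235 = 3.835
Arc 4: start y=0.000, vy=3.835 → t=0.783, apex=0.750, x_land=32.507, impact vy=-3.835
  bounce: vy ← 0.53·3.835 = 2.032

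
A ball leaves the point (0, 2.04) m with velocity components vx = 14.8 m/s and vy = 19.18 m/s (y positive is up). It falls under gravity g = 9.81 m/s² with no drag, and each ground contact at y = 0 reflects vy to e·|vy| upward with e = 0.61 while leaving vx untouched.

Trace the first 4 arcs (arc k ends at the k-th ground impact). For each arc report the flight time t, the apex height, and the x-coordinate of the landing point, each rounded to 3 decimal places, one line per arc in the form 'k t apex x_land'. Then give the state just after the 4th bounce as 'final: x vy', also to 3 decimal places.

1 4.014 20.790 59.406
2 2.512 7.736 96.579
3 1.532 2.879 119.254
4 0.935 1.071 133.087
final: 133.087 2.796

Arc 1: start y=2.040, vy=19.180 → t=4.014, apex=20.790, x_land=59.406, impact vy=-20.196
  bounce: vy ← 0.61·20.196 = 12.320
Arc 2: start y=0.000, vy=12.320 → t=2.512, apex=7.736, x_land=96.579, impact vy=-12.320
  bounce: vy ← 0.61·12.320 = 7.515
Arc 3: start y=0.000, vy=7.515 → t=1.532, apex=2.879, x_land=119.254, impact vy=-7.515
  bounce: vy ← 0.61·7.515 = 4.584
Arc 4: start y=0.000, vy=4.584 → t=0.935, apex=1.071, x_land=133.087, impact vy=-4.584
  bounce: vy ← 0.61·4.584 = 2.796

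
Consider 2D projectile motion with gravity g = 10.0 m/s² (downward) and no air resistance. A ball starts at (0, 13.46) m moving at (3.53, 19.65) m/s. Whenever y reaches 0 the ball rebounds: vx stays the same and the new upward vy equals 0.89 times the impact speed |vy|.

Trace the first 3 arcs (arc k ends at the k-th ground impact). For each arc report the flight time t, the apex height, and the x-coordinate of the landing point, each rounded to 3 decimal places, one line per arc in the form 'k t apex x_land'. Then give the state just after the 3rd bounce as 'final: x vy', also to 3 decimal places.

1 4.525 32.766 15.973
2 4.557 25.954 32.058
3 4.055 20.558 46.374
final: 46.374 18.047

Arc 1: start y=13.460, vy=19.650 → t=4.525, apex=32.766, x_land=15.973, impact vy=-25.599
  bounce: vy ← 0.89·25.599 = 22.783
Arc 2: start y=0.000, vy=22.783 → t=4.557, apex=25.954, x_land=32.058, impact vy=-22.783
  bounce: vy ← 0.89·22.783 = 20.277
Arc 3: start y=0.000, vy=20.277 → t=4.055, apex=20.558, x_land=46.374, impact vy=-20.277
  bounce: vy ← 0.89·20.277 = 18.047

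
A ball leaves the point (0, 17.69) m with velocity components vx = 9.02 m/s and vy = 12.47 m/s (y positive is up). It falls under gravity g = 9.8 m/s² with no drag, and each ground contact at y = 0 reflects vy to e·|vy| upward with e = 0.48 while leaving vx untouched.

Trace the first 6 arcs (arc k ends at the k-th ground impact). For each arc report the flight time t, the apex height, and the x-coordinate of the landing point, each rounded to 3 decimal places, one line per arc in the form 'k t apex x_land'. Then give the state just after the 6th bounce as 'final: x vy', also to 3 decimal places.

Arc 1: start y=17.690, vy=12.470 → t=3.559, apex=25.624, x_land=32.104, impact vy=-22.410
  bounce: vy ← 0.48·22.410 = 10.757
Arc 2: start y=0.000, vy=10.757 → t=2.195, apex=5.904, x_land=51.906, impact vy=-10.757
  bounce: vy ← 0.48·10.757 = 5.163
Arc 3: start y=0.000, vy=5.163 → t=1.054, apex=1.360, x_land=61.411, impact vy=-5.163
  bounce: vy ← 0.48·5.163 = 2.478
Arc 4: start y=0.000, vy=2.478 → t=0.506, apex=0.313, x_land=65.973, impact vy=-2.478
  bounce: vy ← 0.48·2.478 = 1.190
Arc 5: start y=0.000, vy=1.190 → t=0.243, apex=0.072, x_land=68.163, impact vy=-1.190
  bounce: vy ← 0.48·1.190 = 0.571
Arc 6: start y=0.000, vy=0.571 → t=0.117, apex=0.017, x_land=69.214, impact vy=-0.571
  bounce: vy ← 0.48·0.571 = 0.274

1 3.559 25.624 32.104
2 2.195 5.904 51.906
3 1.054 1.360 61.411
4 0.506 0.313 65.973
5 0.243 0.072 68.163
6 0.117 0.017 69.214
final: 69.214 0.274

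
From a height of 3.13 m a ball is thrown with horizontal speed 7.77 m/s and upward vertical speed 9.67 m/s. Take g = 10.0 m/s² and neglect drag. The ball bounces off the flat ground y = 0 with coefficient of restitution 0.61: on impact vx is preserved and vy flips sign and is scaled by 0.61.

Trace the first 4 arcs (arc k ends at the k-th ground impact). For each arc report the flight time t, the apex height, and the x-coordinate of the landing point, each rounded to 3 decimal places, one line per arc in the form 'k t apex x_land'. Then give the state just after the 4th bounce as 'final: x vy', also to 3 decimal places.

Arc 1: start y=3.130, vy=9.670 → t=2.216, apex=7.805, x_land=17.222, impact vy=-12.494
  bounce: vy ← 0.61·12.494 = 7.622
Arc 2: start y=0.000, vy=7.622 → t=1.524, apex=2.904, x_land=29.066, impact vy=-7.622
  bounce: vy ← 0.61·7.622 = 4.649
Arc 3: start y=0.000, vy=4.649 → t=0.930, apex=1.081, x_land=36.290, impact vy=-4.649
  bounce: vy ← 0.61·4.649 = 2.836
Arc 4: start y=0.000, vy=2.836 → t=0.567, apex=0.402, x_land=40.697, impact vy=-2.836
  bounce: vy ← 0.61·2.836 = 1.730

1 2.216 7.805 17.222
2 1.524 2.904 29.066
3 0.930 1.081 36.290
4 0.567 0.402 40.697
final: 40.697 1.730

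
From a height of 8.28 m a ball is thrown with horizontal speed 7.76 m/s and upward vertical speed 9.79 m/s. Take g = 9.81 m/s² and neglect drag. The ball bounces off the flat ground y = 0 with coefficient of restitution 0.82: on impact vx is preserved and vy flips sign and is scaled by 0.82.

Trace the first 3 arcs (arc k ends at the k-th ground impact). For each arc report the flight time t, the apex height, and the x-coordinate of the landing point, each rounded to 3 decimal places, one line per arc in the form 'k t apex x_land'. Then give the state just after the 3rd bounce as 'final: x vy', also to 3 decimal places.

1 2.636 13.165 20.457
2 2.687 8.852 41.307
3 2.203 5.952 58.404
final: 58.404 8.861

Arc 1: start y=8.280, vy=9.790 → t=2.636, apex=13.165, x_land=20.457, impact vy=-16.072
  bounce: vy ← 0.82·16.072 = 13.179
Arc 2: start y=0.000, vy=13.179 → t=2.687, apex=8.852, x_land=41.307, impact vy=-13.179
  bounce: vy ← 0.82·13.179 = 10.807
Arc 3: start y=0.000, vy=10.807 → t=2.203, apex=5.952, x_land=58.404, impact vy=-10.807
  bounce: vy ← 0.82·10.807 = 8.861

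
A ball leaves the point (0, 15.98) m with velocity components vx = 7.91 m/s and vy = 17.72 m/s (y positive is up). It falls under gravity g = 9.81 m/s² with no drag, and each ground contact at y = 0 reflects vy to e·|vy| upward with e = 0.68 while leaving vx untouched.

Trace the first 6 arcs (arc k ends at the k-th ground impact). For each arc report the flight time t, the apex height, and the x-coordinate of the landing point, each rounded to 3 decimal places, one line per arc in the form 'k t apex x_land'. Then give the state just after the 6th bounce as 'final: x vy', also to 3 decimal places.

Arc 1: start y=15.980, vy=17.720 → t=4.360, apex=31.984, x_land=34.487, impact vy=-25.050
  bounce: vy ← 0.68·25.050 = 17.034
Arc 2: start y=0.000, vy=17.034 → t=3.473, apex=14.789, x_land=61.957, impact vy=-17.034
  bounce: vy ← 0.68·17.034 = 11.583
Arc 3: start y=0.000, vy=11.583 → t=2.362, apex=6.839, x_land=80.637, impact vy=-11.583
  bounce: vy ← 0.68·11.583 = 7.877
Arc 4: start y=0.000, vy=7.877 → t=1.606, apex=3.162, x_land=93.339, impact vy=-7.877
  bounce: vy ← 0.68·7.877 = 5.356
Arc 5: start y=0.000, vy=5.356 → t=1.092, apex=1.462, x_land=101.976, impact vy=-5.356
  bounce: vy ← 0.68·5.356 = 3.642
Arc 6: start y=0.000, vy=3.642 → t=0.743, apex=0.676, x_land=107.850, impact vy=-3.642
  bounce: vy ← 0.68·3.642 = 2.477

1 4.360 31.984 34.487
2 3.473 14.789 61.957
3 2.362 6.839 80.637
4 1.606 3.162 93.339
5 1.092 1.462 101.976
6 0.743 0.676 107.850
final: 107.850 2.477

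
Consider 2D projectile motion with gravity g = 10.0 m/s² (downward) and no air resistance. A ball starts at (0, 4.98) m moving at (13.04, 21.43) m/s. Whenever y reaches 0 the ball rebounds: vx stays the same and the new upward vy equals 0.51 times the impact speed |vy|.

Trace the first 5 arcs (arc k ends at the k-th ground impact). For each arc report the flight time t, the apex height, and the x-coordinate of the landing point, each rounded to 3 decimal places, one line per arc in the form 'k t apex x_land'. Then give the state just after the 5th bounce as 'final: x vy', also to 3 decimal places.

1 4.507 27.942 58.771
2 2.411 7.268 90.214
3 1.230 1.890 106.250
4 0.627 0.492 114.428
5 0.320 0.128 118.599
final: 118.599 0.816

Arc 1: start y=4.980, vy=21.430 → t=4.507, apex=27.942, x_land=58.771, impact vy=-23.640
  bounce: vy ← 0.51·23.640 = 12.056
Arc 2: start y=0.000, vy=12.056 → t=2.411, apex=7.268, x_land=90.214, impact vy=-12.056
  bounce: vy ← 0.51·12.056 = 6.149
Arc 3: start y=0.000, vy=6.149 → t=1.230, apex=1.890, x_land=106.250, impact vy=-6.149
  bounce: vy ← 0.51·6.149 = 3.136
Arc 4: start y=0.000, vy=3.136 → t=0.627, apex=0.492, x_land=114.428, impact vy=-3.136
  bounce: vy ← 0.51·3.136 = 1.599
Arc 5: start y=0.000, vy=1.599 → t=0.320, apex=0.128, x_land=118.599, impact vy=-1.599
  bounce: vy ← 0.51·1.599 = 0.816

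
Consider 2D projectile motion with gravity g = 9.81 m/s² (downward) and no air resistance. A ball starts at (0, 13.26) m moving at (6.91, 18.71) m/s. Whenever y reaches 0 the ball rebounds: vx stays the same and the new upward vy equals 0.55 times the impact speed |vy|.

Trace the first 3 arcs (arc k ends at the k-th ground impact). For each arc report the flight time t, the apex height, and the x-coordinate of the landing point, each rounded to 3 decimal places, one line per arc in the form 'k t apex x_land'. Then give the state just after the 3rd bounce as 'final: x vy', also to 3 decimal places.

Arc 1: start y=13.260, vy=18.710 → t=4.425, apex=31.102, x_land=30.579, impact vy=-24.703
  bounce: vy ← 0.55·24.703 = 13.587
Arc 2: start y=0.000, vy=13.587 → t=2.770, apex=9.408, x_land=49.719, impact vy=-13.587
  bounce: vy ← 0.55·13.587 = 7.473
Arc 3: start y=0.000, vy=7.473 → t=1.523, apex=2.846, x_land=60.247, impact vy=-7.473
  bounce: vy ← 0.55·7.473 = 4.110

1 4.425 31.102 30.579
2 2.770 9.408 49.719
3 1.523 2.846 60.247
final: 60.247 4.110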